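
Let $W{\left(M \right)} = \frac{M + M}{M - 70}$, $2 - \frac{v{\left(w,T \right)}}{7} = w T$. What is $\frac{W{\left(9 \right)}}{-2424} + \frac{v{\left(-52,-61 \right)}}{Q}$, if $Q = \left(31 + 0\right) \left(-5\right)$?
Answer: $\frac{109370165}{763964} \approx 143.16$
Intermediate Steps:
$v{\left(w,T \right)} = 14 - 7 T w$ ($v{\left(w,T \right)} = 14 - 7 w T = 14 - 7 T w$)
$W{\left(M \right)} = \frac{2 M}{-70 + M}$
$Q = -155$ ($Q = 31 \left(-5\right) = -155$)
$\frac{W{\left(9 \right)}}{-2424} + \frac{v{\left(-52,-61 \right)}}{Q} = \frac{2 \cdot 9 \frac{1}{-70 + 9}}{-2424} + \frac{14 - \left(-427\right) \left(-52\right)}{-155} = 2 \cdot 9 \frac{1}{-61} \left(- \frac{1}{2424}\right) + \left(14 - 22204\right) \left(- \frac{1}{155}\right) = 2 \cdot 9 \left(- \frac{1}{61}\right) \left(- \frac{1}{2424}\right) - - \frac{4438}{31} = \left(- \frac{18}{61}\right) \left(- \frac{1}{2424}\right) + \frac{4438}{31} = \frac{3}{24644} + \frac{4438}{31} = \frac{109370165}{763964}$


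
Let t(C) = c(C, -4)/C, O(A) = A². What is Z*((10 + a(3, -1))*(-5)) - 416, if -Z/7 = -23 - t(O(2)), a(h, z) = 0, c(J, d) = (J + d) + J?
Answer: -8816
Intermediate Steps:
c(J, d) = d + 2*J
t(C) = (-4 + 2*C)/C
Z = 168 (Z = -7*(-23 - (2 - 4/(2²))) = -7*(-23 - (2 - 4/4)) = -7*(-23 - (2 - 4*¼)) = -7*(-23 - (2 - 1)) = -7*(-23 - 1*1) = -7*(-23 - 1) = -7*(-24) = 168)
Z*((10 + a(3, -1))*(-5)) - 416 = 168*((10 + 0)*(-5)) - 416 = 168*(10*(-5)) - 416 = 168*(-50) - 416 = -8400 - 416 = -8816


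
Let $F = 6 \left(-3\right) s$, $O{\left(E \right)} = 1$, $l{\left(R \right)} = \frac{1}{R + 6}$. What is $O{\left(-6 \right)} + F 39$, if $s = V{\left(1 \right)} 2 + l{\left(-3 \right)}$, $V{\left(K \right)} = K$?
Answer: $-1637$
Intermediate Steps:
$l{\left(R \right)} = \frac{1}{6 + R}$
$s = \frac{7}{3}$ ($s = 1 \cdot 2 + \frac{1}{6 - 3} = 2 + \frac{1}{3} = \frac{7}{3} \approx 2.3333$)
$F = -42$ ($F = 6 \left(-3\right) \frac{7}{3} = \left(-18\right) \frac{7}{3} = -42$)
$O{\left(-6 \right)} + F 39 = 1 - 1638 = -1637$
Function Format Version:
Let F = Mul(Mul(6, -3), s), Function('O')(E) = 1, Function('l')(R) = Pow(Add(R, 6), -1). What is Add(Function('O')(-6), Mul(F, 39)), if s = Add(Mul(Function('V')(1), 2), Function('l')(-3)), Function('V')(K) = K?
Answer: -1637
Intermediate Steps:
Function('l')(R) = Pow(Add(6, R), -1)
s = Rational(7, 3) (s = Add(Mul(1, 2), Pow(Add(6, -3), -1)) = Add(2, Pow(3, -1)) = Add(2, Rational(1, 3)) = Rational(7, 3) ≈ 2.3333)
F = -42 (F = Mul(Mul(6, -3), Rational(7, 3)) = Mul(-18, Rational(7, 3)) = -42)
Add(Function('O')(-6), Mul(F, 39)) = Add(1, Mul(-42, 39)) = Add(1, -1638) = -1637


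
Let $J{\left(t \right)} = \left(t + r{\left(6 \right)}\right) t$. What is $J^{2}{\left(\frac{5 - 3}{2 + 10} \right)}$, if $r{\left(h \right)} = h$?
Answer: $\frac{1369}{1296} \approx 1.0563$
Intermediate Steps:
$J{\left(t \right)} = t \left(6 + t\right)$ ($J{\left(t \right)} = \left(t + 6\right) t = \left(6 + t\right) t = t \left(6 + t\right)$)
$J^{2}{\left(\frac{5 - 3}{2 + 10} \right)} = \left(\frac{5 - 3}{2 + 10} \left(6 + \frac{5 - 3}{2 + 10}\right)\right)^{2} = \left(\frac{2}{12} \left(6 + \frac{2}{12}\right)\right)^{2} = \left(2 \cdot \frac{1}{12} \left(6 + 2 \cdot \frac{1}{12}\right)\right)^{2} = \left(\frac{6 + \frac{1}{6}}{6}\right)^{2} = \left(\frac{1}{6} \cdot \frac{37}{6}\right)^{2} = \left(\frac{37}{36}\right)^{2} = \frac{1369}{1296}$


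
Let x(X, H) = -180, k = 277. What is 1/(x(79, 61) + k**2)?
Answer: 1/76549 ≈ 1.3064e-5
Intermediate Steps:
1/(x(79, 61) + k**2) = 1/(-180 + 277**2) = 1/(-180 + 76729) = 1/76549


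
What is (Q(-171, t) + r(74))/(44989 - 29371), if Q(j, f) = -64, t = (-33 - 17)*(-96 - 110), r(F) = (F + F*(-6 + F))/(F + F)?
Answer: -59/31236 ≈ -0.0018888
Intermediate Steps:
r(F) = (F + F*(-6 + F))/(2*F) (r(F) = (F + F*(-6 + F))/((2*F)) = (F + F*(-6 + F))*(1/(2*F)) = (F + F*(-6 + F))/(2*F))
t = 10300 (t = -50*(-206) = 10300)
(Q(-171, t) + r(74))/(44989 - 29371) = (-64 + (-5/2 + (1/2)*74))/(44989 - 29371) = (-64 + (-5/2 + 37))/15618 = (-64 + 69/2)*(1/15618) = -59/2*1/15618 = -59/31236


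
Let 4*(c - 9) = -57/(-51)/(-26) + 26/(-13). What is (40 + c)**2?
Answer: 7349461441/3125824 ≈ 2351.2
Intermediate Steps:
c = 15009/1768 (c = 9 + (-57/(-51)/(-26) + 26/(-13))/4 = 9 + (-57*(-1/51)*(-1/26) + 26*(-1/13))/4 = 9 + ((19/17)*(-1/26) - 2)/4 = 9 + (-19/442 - 2)/4 = 9 + (1/4)*(-903/442) = 9 - 903/1768 = 15009/1768 ≈ 8.4893)
(40 + c)**2 = (40 + 15009/1768)**2 = (85729/1768)**2 = 7349461441/3125824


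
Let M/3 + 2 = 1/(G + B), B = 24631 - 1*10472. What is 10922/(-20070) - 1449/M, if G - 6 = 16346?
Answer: 147550682774/612345735 ≈ 240.96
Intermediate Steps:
G = 16352 (G = 6 + 16346 = 16352)
B = 14159 (B = 24631 - 10472 = 14159)
M = -183063/30511 (M = -6 + 3/(16352 + 14159) = -6 + 3/30511 = -183063/30511 ≈ -5.9999)
10922/(-20070) - 1449/M = 10922/(-20070) - 1449/(-183063/30511) = 10922*(-1/20070) - 1449*(-30511/183063) = -5461/10035 + 14736813/61021 = 147550682774/612345735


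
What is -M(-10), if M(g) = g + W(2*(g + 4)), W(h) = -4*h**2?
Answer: 586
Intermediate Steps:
M(g) = g - 4*(8 + 2*g)**2 (M(g) = g - 4*4*(g + 4)**2 = g - 4*4*(4 + g)**2 = g - 4*(8 + 2*g)**2)
-M(-10) = -(-10 - 16*(4 - 10)**2) = -(-10 - 16*(-6)**2) = -(-10 - 16*36) = -(-10 - 576) = -1*(-586) = 586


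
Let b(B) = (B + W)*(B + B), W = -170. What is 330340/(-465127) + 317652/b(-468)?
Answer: -317435611/1780506156 ≈ -0.17828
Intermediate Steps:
b(B) = 2*B*(-170 + B) (b(B) = (B - 170)*(B + B) = (-170 + B)*(2*B) = 2*B*(-170 + B))
330340/(-465127) + 317652/b(-468) = 330340/(-465127) + 317652/((2*(-468)*(-170 - 468))) = 330340*(-1/465127) + 317652/((2*(-468)*(-638))) = -330340/465127 + 317652/597168 = -330340/465127 + 317652*(1/597168) = -330340/465127 + 26471/49764 = -317435611/1780506156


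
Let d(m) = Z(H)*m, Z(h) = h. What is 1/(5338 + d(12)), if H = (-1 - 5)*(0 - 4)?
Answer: 1/5626 ≈ 0.00017775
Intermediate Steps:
H = 24 (H = -6*(-4) = 24)
d(m) = 24*m
1/(5338 + d(12)) = 1/(5338 + 24*12) = 1/(5338 + 288) = 1/5626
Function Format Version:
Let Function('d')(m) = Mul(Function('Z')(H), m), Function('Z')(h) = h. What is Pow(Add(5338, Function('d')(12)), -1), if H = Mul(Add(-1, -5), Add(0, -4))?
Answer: Rational(1, 5626) ≈ 0.00017775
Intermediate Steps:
H = 24 (H = Mul(-6, -4) = 24)
Function('d')(m) = Mul(24, m)
Pow(Add(5338, Function('d')(12)), -1) = Pow(Add(5338, Mul(24, 12)), -1) = Pow(Add(5338, 288), -1) = Pow(5626, -1) = Rational(1, 5626)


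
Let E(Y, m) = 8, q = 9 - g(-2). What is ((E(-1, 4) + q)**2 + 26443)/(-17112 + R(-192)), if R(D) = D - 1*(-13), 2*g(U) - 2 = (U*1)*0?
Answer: -26699/17291 ≈ -1.5441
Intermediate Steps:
g(U) = 1 (g(U) = 1 + ((U*1)*0)/2 = 1 + (U*0)/2 = 1 + (1/2)*0 = 1 + 0 = 1)
q = 8 (q = 9 - 1*1 = 9 - 1 = 8)
R(D) = 13 + D (R(D) = D + 13 = 13 + D)
((E(-1, 4) + q)**2 + 26443)/(-17112 + R(-192)) = ((8 + 8)**2 + 26443)/(-17112 + (13 - 192)) = (16**2 + 26443)/(-17112 - 179) = (256 + 26443)/(-17291) = 26699*(-1/17291) = -26699/17291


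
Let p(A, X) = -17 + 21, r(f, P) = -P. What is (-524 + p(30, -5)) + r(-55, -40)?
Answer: -480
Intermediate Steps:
p(A, X) = 4
(-524 + p(30, -5)) + r(-55, -40) = (-524 + 4) - 1*(-40) = -520 + 40 = -480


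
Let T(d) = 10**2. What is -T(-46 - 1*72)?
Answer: -100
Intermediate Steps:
T(d) = 100
-T(-46 - 1*72) = -1*100 = -100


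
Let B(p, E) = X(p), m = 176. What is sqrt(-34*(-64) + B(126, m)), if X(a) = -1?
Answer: 5*sqrt(87) ≈ 46.637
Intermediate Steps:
B(p, E) = -1
sqrt(-34*(-64) + B(126, m)) = sqrt(-34*(-64) - 1) = sqrt(2176 - 1) = sqrt(2175) = 5*sqrt(87)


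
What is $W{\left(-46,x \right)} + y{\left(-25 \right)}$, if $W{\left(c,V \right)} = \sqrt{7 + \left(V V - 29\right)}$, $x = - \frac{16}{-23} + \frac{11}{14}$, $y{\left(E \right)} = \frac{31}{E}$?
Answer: $- \frac{31}{25} + \frac{13 i \sqrt{12151}}{322} \approx -1.24 + 4.4503 i$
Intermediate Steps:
$x = \frac{477}{322}$ ($x = \left(-16\right) \left(- \frac{1}{23}\right) + 11 \cdot \frac{1}{14} = \frac{16}{23} + \frac{11}{14} = \frac{477}{322} \approx 1.4814$)
$W{\left(c,V \right)} = \sqrt{-22 + V^{2}}$ ($W{\left(c,V \right)} = \sqrt{7 + \left(V^{2} - 29\right)} = \sqrt{7 + \left(-29 + V^{2}\right)} = \sqrt{-22 + V^{2}}$)
$W{\left(-46,x \right)} + y{\left(-25 \right)} = \sqrt{-22 + \left(\frac{477}{322}\right)^{2}} + \frac{31}{-25} = \sqrt{-22 + \frac{227529}{103684}} + 31 \left(- \frac{1}{25}\right) = \sqrt{- \frac{2053519}{103684}} - \frac{31}{25} = \frac{13 i \sqrt{12151}}{322} - \frac{31}{25} = - \frac{31}{25} + \frac{13 i \sqrt{12151}}{322}$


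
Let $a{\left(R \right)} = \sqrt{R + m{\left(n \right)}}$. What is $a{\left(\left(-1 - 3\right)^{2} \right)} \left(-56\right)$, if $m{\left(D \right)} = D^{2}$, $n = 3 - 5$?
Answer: $- 112 \sqrt{5} \approx -250.44$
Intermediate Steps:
$n = -2$ ($n = 3 - 5 = -2$)
$a{\left(R \right)} = \sqrt{4 + R}$ ($a{\left(R \right)} = \sqrt{R + \left(-2\right)^{2}} = \sqrt{R + 4} = \sqrt{4 + R}$)
$a{\left(\left(-1 - 3\right)^{2} \right)} \left(-56\right) = \sqrt{4 + \left(-1 - 3\right)^{2}} \left(-56\right) = \sqrt{4 + \left(-4\right)^{2}} \left(-56\right) = \sqrt{4 + 16} \left(-56\right) = \sqrt{20} \left(-56\right) = 2 \sqrt{5} \left(-56\right) = - 112 \sqrt{5}$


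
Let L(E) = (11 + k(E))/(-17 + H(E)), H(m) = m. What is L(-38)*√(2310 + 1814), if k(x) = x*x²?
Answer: 109722*√1031/55 ≈ 64056.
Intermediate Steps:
k(x) = x³
L(E) = (11 + E³)/(-17 + E)
L(-38)*√(2310 + 1814) = ((11 + (-38)³)/(-17 - 38))*√(2310 + 1814) = ((11 - 54872)/(-55))*√4124 = (-1/55*(-54861))*(2*√1031) = 54861*(2*√1031)/55 = 109722*√1031/55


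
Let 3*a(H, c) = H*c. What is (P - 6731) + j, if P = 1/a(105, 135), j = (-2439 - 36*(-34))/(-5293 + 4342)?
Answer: -10079946133/1497825 ≈ -6729.7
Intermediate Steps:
a(H, c) = H*c/3 (a(H, c) = (H*c)/3 = H*c/3)
j = 405/317 (j = (-2439 + 1224)/(-951) = -1215*(-1/951) = 405/317 ≈ 1.2776)
P = 1/4725 (P = 1/((1/3)*105*135) = 1/4725 ≈ 0.00021164)
(P - 6731) + j = (1/4725 - 6731) + 405/317 = -31803974/4725 + 405/317 = -10079946133/1497825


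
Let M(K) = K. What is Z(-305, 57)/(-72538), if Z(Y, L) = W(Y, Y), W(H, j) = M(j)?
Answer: 305/72538 ≈ 0.0042047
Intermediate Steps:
W(H, j) = j
Z(Y, L) = Y
Z(-305, 57)/(-72538) = -305/(-72538) = -305*(-1/72538) = 305/72538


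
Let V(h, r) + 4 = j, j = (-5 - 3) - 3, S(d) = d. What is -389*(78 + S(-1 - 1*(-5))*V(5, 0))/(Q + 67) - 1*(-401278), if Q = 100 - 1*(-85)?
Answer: 5617503/14 ≈ 4.0125e+5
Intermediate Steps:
j = -11 (j = -8 - 3 = -11)
V(h, r) = -15 (V(h, r) = -4 - 11 = -15)
Q = 185 (Q = 100 + 85 = 185)
-389*(78 + S(-1 - 1*(-5))*V(5, 0))/(Q + 67) - 1*(-401278) = -389*(78 + (-1 - 1*(-5))*(-15))/(185 + 67) - 1*(-401278) = -389*(78 + (-1 + 5)*(-15))/252 + 401278 = -389*(78 + 4*(-15))/252 + 401278 = -389*(78 - 60)/252 + 401278 = -7002/252 + 401278 = -389*1/14 + 401278 = -389/14 + 401278 = 5617503/14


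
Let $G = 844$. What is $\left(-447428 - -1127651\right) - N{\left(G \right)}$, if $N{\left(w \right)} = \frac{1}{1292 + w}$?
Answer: $\frac{1452956327}{2136} \approx 6.8022 \cdot 10^{5}$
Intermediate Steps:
$\left(-447428 - -1127651\right) - N{\left(G \right)} = \left(-447428 - -1127651\right) - \frac{1}{1292 + 844} = \left(-447428 + 1127651\right) - \frac{1}{2136} = 680223 - \frac{1}{2136} = \frac{1452956327}{2136}$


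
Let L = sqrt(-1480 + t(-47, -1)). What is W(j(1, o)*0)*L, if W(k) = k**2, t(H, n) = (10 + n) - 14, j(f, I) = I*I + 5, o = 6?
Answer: 0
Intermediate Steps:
j(f, I) = 5 + I**2 (j(f, I) = I**2 + 5 = 5 + I**2)
t(H, n) = -4 + n
L = 3*I*sqrt(165) (L = sqrt(-1480 + (-4 - 1)) = sqrt(-1480 - 5) = sqrt(-1485) = 3*I*sqrt(165) ≈ 38.536*I)
W(j(1, o)*0)*L = ((5 + 6**2)*0)**2*(3*I*sqrt(165)) = ((5 + 36)*0)**2*(3*I*sqrt(165)) = (41*0)**2*(3*I*sqrt(165)) = 0**2*(3*I*sqrt(165)) = 0*(3*I*sqrt(165)) = 0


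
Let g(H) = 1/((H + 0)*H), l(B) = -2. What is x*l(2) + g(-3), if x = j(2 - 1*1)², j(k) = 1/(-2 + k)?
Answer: -17/9 ≈ -1.8889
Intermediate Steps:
g(H) = H⁻² (g(H) = 1/(H*H) = H⁻²)
x = 1 (x = (1/(-2 + (2 - 1*1)))² = (1/(-2 + (2 - 1)))² = (1/(-2 + 1))² = (1/(-1))² = (-1)² = 1)
x*l(2) + g(-3) = 1*(-2) + (-3)⁻² = -2 + ⅑ = -17/9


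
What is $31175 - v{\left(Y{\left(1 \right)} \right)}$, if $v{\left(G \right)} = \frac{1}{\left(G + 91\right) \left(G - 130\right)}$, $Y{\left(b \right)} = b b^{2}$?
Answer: $\frac{369984901}{11868} \approx 31175.0$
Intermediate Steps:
$Y{\left(b \right)} = b^{3}$
$v{\left(G \right)} = \frac{1}{\left(-130 + G\right) \left(91 + G\right)}$ ($v{\left(G \right)} = \frac{1}{\left(91 + G\right) \left(-130 + G\right)} = \frac{1}{\left(-130 + G\right) \left(91 + G\right)}$)
$31175 - v{\left(Y{\left(1 \right)} \right)} = 31175 - \frac{1}{-11830 + \left(1^{3}\right)^{2} - 39 \cdot 1^{3}} = 31175 - \frac{1}{-11830 + 1^{2} - 39} = 31175 - \frac{1}{-11830 + 1 - 39} = 31175 - \frac{1}{-11868} = 31175 - - \frac{1}{11868} = 31175 + \frac{1}{11868} = \frac{369984901}{11868}$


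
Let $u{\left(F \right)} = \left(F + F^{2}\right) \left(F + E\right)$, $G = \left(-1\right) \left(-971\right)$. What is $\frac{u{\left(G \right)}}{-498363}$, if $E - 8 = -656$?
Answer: $- \frac{101617092}{166121} \approx -611.71$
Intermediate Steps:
$G = 971$
$E = -648$ ($E = 8 - 656 = -648$)
$u{\left(F \right)} = \left(-648 + F\right) \left(F + F^{2}\right)$ ($u{\left(F \right)} = \left(F + F^{2}\right) \left(F - 648\right) = \left(F + F^{2}\right) \left(-648 + F\right) = \left(-648 + F\right) \left(F + F^{2}\right)$)
$\frac{u{\left(G \right)}}{-498363} = \frac{971 \left(-648 + 971^{2} - 628237\right)}{-498363} = 971 \left(-648 + 942841 - 628237\right) \left(- \frac{1}{498363}\right) = 971 \cdot 313956 \left(- \frac{1}{498363}\right) = 304851276 \left(- \frac{1}{498363}\right) = - \frac{101617092}{166121}$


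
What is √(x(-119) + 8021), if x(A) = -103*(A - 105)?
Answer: √31093 ≈ 176.33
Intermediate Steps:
x(A) = 10815 - 103*A (x(A) = -103*(-105 + A) = 10815 - 103*A)
√(x(-119) + 8021) = √((10815 - 103*(-119)) + 8021) = √((10815 + 12257) + 8021) = √(23072 + 8021) = √31093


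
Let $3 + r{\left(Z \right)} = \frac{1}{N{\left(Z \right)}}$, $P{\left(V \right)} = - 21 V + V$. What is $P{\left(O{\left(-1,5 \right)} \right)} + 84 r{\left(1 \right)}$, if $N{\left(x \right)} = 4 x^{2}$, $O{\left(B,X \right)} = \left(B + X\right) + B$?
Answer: $-291$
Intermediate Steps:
$O{\left(B,X \right)} = X + 2 B$
$P{\left(V \right)} = - 20 V$
$r{\left(Z \right)} = -3 + \frac{1}{4 Z^{2}}$
$P{\left(O{\left(-1,5 \right)} \right)} + 84 r{\left(1 \right)} = - 20 \left(5 + 2 \left(-1\right)\right) + 84 \left(-3 + \frac{1}{4 \cdot 1}\right) = - 20 \left(5 - 2\right) + 84 \left(-3 + \frac{1}{4} \cdot 1\right) = \left(-20\right) 3 + 84 \left(-3 + \frac{1}{4}\right) = -60 + 84 \left(- \frac{11}{4}\right) = -60 - 231 = -291$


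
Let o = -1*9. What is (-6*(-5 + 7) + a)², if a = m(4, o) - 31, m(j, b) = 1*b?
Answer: 2704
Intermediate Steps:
o = -9
m(j, b) = b
a = -40 (a = -9 - 31 = -40)
(-6*(-5 + 7) + a)² = (-6*(-5 + 7) - 40)² = (-6*2 - 40)² = (-12 - 40)² = (-52)² = 2704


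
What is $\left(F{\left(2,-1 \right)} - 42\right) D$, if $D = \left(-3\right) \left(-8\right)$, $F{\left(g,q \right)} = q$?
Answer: $-1032$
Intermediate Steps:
$D = 24$
$\left(F{\left(2,-1 \right)} - 42\right) D = \left(-1 - 42\right) 24 = \left(-43\right) 24 = -1032$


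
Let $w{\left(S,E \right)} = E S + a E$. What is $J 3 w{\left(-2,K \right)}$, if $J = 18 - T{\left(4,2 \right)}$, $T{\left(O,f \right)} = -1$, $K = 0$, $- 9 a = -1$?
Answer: $0$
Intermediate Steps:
$a = \frac{1}{9}$ ($a = \left(- \frac{1}{9}\right) \left(-1\right) = \frac{1}{9} \approx 0.11111$)
$w{\left(S,E \right)} = \frac{E}{9} + E S$ ($w{\left(S,E \right)} = E S + \frac{E}{9} = \frac{E}{9} + E S$)
$J = 19$ ($J = 18 - -1 = 18 + 1 = 19$)
$J 3 w{\left(-2,K \right)} = 19 \cdot 3 \cdot 0 \left(\frac{1}{9} - 2\right) = 57 \cdot 0 \left(- \frac{17}{9}\right) = 57 \cdot 0 = 0$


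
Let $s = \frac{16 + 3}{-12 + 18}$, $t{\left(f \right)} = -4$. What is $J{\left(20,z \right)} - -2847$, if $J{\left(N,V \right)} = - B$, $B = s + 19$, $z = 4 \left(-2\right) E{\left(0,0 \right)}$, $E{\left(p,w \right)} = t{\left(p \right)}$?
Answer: $\frac{16949}{6} \approx 2824.8$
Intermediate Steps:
$s = \frac{19}{6} \approx 3.1667$
$E{\left(p,w \right)} = -4$
$z = 32$ ($z = 4 \left(-2\right) \left(-4\right) = \left(-8\right) \left(-4\right) = 32$)
$B = \frac{133}{6}$ ($B = \frac{19}{6} + 19 = \frac{133}{6} \approx 22.167$)
$J{\left(N,V \right)} = - \frac{133}{6}$ ($J{\left(N,V \right)} = \left(-1\right) \frac{133}{6} = - \frac{133}{6}$)
$J{\left(20,z \right)} - -2847 = - \frac{133}{6} - -2847 = - \frac{133}{6} + 2847 = \frac{16949}{6}$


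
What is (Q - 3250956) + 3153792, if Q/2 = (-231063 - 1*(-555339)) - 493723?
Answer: -436058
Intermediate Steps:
Q = -338894 (Q = 2*((-231063 - 1*(-555339)) - 493723) = 2*((-231063 + 555339) - 493723) = 2*(324276 - 493723) = 2*(-169447) = -338894)
(Q - 3250956) + 3153792 = (-338894 - 3250956) + 3153792 = -3589850 + 3153792 = -436058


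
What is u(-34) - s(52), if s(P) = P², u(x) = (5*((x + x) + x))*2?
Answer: -3724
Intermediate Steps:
u(x) = 30*x (u(x) = (5*(2*x + x))*2 = (5*(3*x))*2 = (15*x)*2 = 30*x)
u(-34) - s(52) = 30*(-34) - 1*52² = -1020 - 1*2704 = -1020 - 2704 = -3724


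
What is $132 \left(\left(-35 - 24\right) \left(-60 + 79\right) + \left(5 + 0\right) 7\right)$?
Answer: $-143352$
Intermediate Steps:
$132 \left(\left(-35 - 24\right) \left(-60 + 79\right) + \left(5 + 0\right) 7\right) = 132 \left(\left(-59\right) 19 + 5 \cdot 7\right) = 132 \left(-1121 + 35\right) = 132 \left(-1086\right) = -143352$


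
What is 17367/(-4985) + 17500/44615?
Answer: -137518241/44481155 ≈ -3.0916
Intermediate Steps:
17367/(-4985) + 17500/44615 = 17367*(-1/4985) + 17500*(1/44615) = -17367/4985 + 3500/8923 = -137518241/44481155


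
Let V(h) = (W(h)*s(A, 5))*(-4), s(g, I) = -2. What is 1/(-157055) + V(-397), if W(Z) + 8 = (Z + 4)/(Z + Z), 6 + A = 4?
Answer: -3743563377/62350835 ≈ -60.040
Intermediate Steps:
A = -2 (A = -6 + 4 = -2)
W(Z) = -8 + (4 + Z)/(2*Z) (W(Z) = -8 + (Z + 4)/(Z + Z) = -8 + (4 + Z)/((2*Z)) = -8 + (4 + Z)*(1/(2*Z)) = -8 + (4 + Z)/(2*Z))
V(h) = -60 + 16/h (V(h) = ((-15/2 + 2/h)*(-2))*(-4) = (15 - 4/h)*(-4) = -60 + 16/h)
1/(-157055) + V(-397) = 1/(-157055) + (-60 + 16/(-397)) = -1/157055 + (-60 + 16*(-1/397)) = -1/157055 + (-60 - 16/397) = -1/157055 - 23836/397 = -3743563377/62350835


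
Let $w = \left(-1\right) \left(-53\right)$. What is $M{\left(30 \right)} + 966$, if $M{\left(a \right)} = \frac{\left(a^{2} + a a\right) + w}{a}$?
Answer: $\frac{30833}{30} \approx 1027.8$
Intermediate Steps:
$w = 53$
$M{\left(a \right)} = \frac{53 + 2 a^{2}}{a}$ ($M{\left(a \right)} = \frac{\left(a^{2} + a a\right) + 53}{a} = \frac{\left(a^{2} + a^{2}\right) + 53}{a} = \frac{2 a^{2} + 53}{a} = \frac{53 + 2 a^{2}}{a}$)
$M{\left(30 \right)} + 966 = \left(2 \cdot 30 + \frac{53}{30}\right) + 966 = \left(60 + 53 \cdot \frac{1}{30}\right) + 966 = \left(60 + \frac{53}{30}\right) + 966 = \frac{1853}{30} + 966 = \frac{30833}{30}$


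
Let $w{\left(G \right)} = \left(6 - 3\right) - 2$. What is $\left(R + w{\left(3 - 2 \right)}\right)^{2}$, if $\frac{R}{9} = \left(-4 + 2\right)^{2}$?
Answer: $1369$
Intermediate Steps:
$w{\left(G \right)} = 1$ ($w{\left(G \right)} = 3 - 2 = 1$)
$R = 36$ ($R = 9 \left(-4 + 2\right)^{2} = 9 \left(-2\right)^{2} = 9 \cdot 4 = 36$)
$\left(R + w{\left(3 - 2 \right)}\right)^{2} = \left(36 + 1\right)^{2} = 37^{2} = 1369$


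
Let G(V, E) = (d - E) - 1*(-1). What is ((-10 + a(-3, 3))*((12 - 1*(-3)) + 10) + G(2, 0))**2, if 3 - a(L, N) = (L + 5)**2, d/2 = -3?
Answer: 78400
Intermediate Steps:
d = -6 (d = 2*(-3) = -6)
G(V, E) = -5 - E (G(V, E) = (-6 - E) - 1*(-1) = (-6 - E) + 1 = -5 - E)
a(L, N) = 3 - (5 + L)**2 (a(L, N) = 3 - (L + 5)**2 = 3 - (5 + L)**2)
((-10 + a(-3, 3))*((12 - 1*(-3)) + 10) + G(2, 0))**2 = ((-10 + (3 - (5 - 3)**2))*((12 - 1*(-3)) + 10) + (-5 - 1*0))**2 = ((-10 + (3 - 1*2**2))*((12 + 3) + 10) + (-5 + 0))**2 = ((-10 + (3 - 1*4))*(15 + 10) - 5)**2 = ((-10 + (3 - 4))*25 - 5)**2 = ((-10 - 1)*25 - 5)**2 = (-11*25 - 5)**2 = (-275 - 5)**2 = (-280)**2 = 78400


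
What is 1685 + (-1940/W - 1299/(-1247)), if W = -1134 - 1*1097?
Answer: 48382302/28681 ≈ 1686.9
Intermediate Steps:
W = -2231 (W = -1134 - 1097 = -2231)
1685 + (-1940/W - 1299/(-1247)) = 1685 + (-1940/(-2231) - 1299/(-1247)) = 1685 + (-1940*(-1/2231) - 1299*(-1/1247)) = 1685 + (20/23 + 1299/1247) = 1685 + 54817/28681 = 48382302/28681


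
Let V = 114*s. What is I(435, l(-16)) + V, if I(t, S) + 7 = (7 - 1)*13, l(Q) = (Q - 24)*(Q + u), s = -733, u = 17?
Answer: -83491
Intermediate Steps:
l(Q) = (-24 + Q)*(17 + Q) (l(Q) = (Q - 24)*(Q + 17) = (-24 + Q)*(17 + Q))
V = -83562 (V = 114*(-733) = -83562)
I(t, S) = 71 (I(t, S) = -7 + (7 - 1)*13 = -7 + 6*13 = -7 + 78 = 71)
I(435, l(-16)) + V = 71 - 83562 = -83491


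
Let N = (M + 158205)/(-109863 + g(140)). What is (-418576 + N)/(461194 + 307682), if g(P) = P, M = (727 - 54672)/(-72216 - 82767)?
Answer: -1779498248133461/3268722482864271 ≈ -0.54440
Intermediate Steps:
M = 53945/154983 (M = -53945/(-154983) = -53945*(-1/154983) = 53945/154983 ≈ 0.34807)
N = -24519139460/17005199709 (N = (53945/154983 + 158205)/(-109863 + 140) = (24519139460/154983)/(-109723) = (24519139460/154983)*(-1/109723) = -24519139460/17005199709 ≈ -1.4419)
(-418576 + N)/(461194 + 307682) = (-418576 - 24519139460/17005199709)/(461194 + 307682) = -7117992992533844/17005199709/768876 = -7117992992533844/17005199709*1/768876 = -1779498248133461/3268722482864271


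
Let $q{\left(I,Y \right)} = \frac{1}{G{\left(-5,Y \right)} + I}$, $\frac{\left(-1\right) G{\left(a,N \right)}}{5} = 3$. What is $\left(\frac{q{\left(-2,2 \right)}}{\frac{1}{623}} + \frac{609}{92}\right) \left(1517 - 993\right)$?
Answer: $- \frac{6152153}{391} \approx -15734.0$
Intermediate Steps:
$G{\left(a,N \right)} = -15$ ($G{\left(a,N \right)} = \left(-5\right) 3 = -15$)
$q{\left(I,Y \right)} = \frac{1}{-15 + I}$
$\left(\frac{q{\left(-2,2 \right)}}{\frac{1}{623}} + \frac{609}{92}\right) \left(1517 - 993\right) = \left(\frac{1}{\left(-15 - 2\right) \frac{1}{623}} + \frac{609}{92}\right) \left(1517 - 993\right) = \left(\frac{\frac{1}{\frac{1}{623}}}{-17} + 609 \cdot \frac{1}{92}\right) 524 = \left(\left(- \frac{1}{17}\right) 623 + \frac{609}{92}\right) 524 = \left(- \frac{623}{17} + \frac{609}{92}\right) 524 = \left(- \frac{46963}{1564}\right) 524 = - \frac{6152153}{391}$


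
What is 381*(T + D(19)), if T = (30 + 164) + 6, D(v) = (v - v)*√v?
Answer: 76200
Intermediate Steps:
D(v) = 0 (D(v) = 0*√v = 0)
T = 200 (T = 194 + 6 = 200)
381*(T + D(19)) = 381*(200 + 0) = 381*200 = 76200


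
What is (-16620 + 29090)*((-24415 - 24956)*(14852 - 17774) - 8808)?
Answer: 1798838077380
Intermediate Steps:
(-16620 + 29090)*((-24415 - 24956)*(14852 - 17774) - 8808) = 12470*(-49371*(-2922) - 8808) = 12470*(144262062 - 8808) = 12470*144253254 = 1798838077380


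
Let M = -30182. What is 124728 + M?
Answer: 94546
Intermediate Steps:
124728 + M = 124728 - 30182 = 94546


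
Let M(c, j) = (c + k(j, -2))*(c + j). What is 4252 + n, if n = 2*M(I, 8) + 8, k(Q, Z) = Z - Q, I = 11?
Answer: 4298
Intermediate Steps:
M(c, j) = (c + j)*(-2 + c - j) (M(c, j) = (c + (-2 - j))*(c + j) = (-2 + c - j)*(c + j) = (c + j)*(-2 + c - j))
n = 46 (n = 2*(11² - 1*8² - 2*11 - 2*8) + 8 = 2*(121 - 1*64 - 22 - 16) + 8 = 2*(121 - 64 - 22 - 16) + 8 = 2*19 + 8 = 38 + 8 = 46)
4252 + n = 4252 + 46 = 4298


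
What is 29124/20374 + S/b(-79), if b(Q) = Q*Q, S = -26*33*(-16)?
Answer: 230728578/63577067 ≈ 3.6291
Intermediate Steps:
S = 13728 (S = -858*(-16) = 13728)
b(Q) = Q**2
29124/20374 + S/b(-79) = 29124/20374 + 13728/((-79)**2) = 29124*(1/20374) + 13728/6241 = 14562/10187 + 13728*(1/6241) = 14562/10187 + 13728/6241 = 230728578/63577067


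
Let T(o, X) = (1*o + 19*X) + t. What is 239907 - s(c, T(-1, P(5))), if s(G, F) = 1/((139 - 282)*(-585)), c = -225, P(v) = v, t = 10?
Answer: 20069420084/83655 ≈ 2.3991e+5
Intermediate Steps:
T(o, X) = 10 + o + 19*X (T(o, X) = (1*o + 19*X) + 10 = (o + 19*X) + 10 = 10 + o + 19*X)
s(G, F) = 1/83655 (s(G, F) = -1/585/(-143) = -1/143*(-1/585) = 1/83655)
239907 - s(c, T(-1, P(5))) = 239907 - 1*1/83655 = 239907 - 1/83655 = 20069420084/83655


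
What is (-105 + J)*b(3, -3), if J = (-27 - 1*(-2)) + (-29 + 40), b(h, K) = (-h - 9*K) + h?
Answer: -3213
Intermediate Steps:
b(h, K) = -9*K
J = -14 (J = (-27 + 2) + 11 = -25 + 11 = -14)
(-105 + J)*b(3, -3) = (-105 - 14)*(-9*(-3)) = -119*27 = -3213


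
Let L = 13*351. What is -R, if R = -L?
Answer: 4563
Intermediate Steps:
L = 4563
R = -4563 (R = -1*4563 = -4563)
-R = -1*(-4563) = 4563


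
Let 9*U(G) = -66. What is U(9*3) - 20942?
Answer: -62848/3 ≈ -20949.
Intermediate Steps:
U(G) = -22/3 (U(G) = (1/9)*(-66) = -22/3)
U(9*3) - 20942 = -22/3 - 20942 = -62848/3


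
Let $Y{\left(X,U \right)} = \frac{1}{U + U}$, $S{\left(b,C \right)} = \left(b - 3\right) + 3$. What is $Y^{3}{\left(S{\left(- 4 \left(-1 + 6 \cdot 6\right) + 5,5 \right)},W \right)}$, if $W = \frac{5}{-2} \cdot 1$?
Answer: $- \frac{1}{125} \approx -0.008$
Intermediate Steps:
$S{\left(b,C \right)} = b$ ($S{\left(b,C \right)} = \left(-3 + b\right) + 3 = b$)
$W = - \frac{5}{2}$ ($W = 5 \left(- \frac{1}{2}\right) 1 = \left(- \frac{5}{2}\right) 1 = - \frac{5}{2} \approx -2.5$)
$Y{\left(X,U \right)} = \frac{1}{2 U}$
$Y^{3}{\left(S{\left(- 4 \left(-1 + 6 \cdot 6\right) + 5,5 \right)},W \right)} = \left(\frac{1}{2 \left(- \frac{5}{2}\right)}\right)^{3} = \left(\frac{1}{2} \left(- \frac{2}{5}\right)\right)^{3} = \left(- \frac{1}{5}\right)^{3} = - \frac{1}{125}$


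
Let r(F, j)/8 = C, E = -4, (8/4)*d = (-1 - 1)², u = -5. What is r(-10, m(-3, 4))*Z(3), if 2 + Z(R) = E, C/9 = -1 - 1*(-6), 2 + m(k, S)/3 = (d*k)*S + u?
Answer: -2160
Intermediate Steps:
d = 2 (d = (-1 - 1)²/2 = (½)*(-2)² = (½)*4 = 2)
m(k, S) = -21 + 6*S*k (m(k, S) = -6 + 3*((2*k)*S - 5) = -6 + 3*(2*S*k - 5) = -6 + 3*(-5 + 2*S*k) = -6 + (-15 + 6*S*k) = -21 + 6*S*k)
C = 45 (C = 9*(-1 - 1*(-6)) = 9*(-1 + 6) = 9*5 = 45)
r(F, j) = 360 (r(F, j) = 8*45 = 360)
Z(R) = -6 (Z(R) = -2 - 4 = -6)
r(-10, m(-3, 4))*Z(3) = 360*(-6) = -2160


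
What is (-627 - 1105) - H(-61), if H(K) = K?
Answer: -1671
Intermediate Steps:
(-627 - 1105) - H(-61) = (-627 - 1105) - 1*(-61) = -1732 + 61 = -1671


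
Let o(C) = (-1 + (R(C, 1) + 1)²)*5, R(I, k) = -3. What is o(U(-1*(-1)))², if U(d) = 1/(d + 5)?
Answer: 225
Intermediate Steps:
U(d) = 1/(5 + d)
o(C) = 15 (o(C) = (-1 + (-3 + 1)²)*5 = (-1 + (-2)²)*5 = (-1 + 4)*5 = 3*5 = 15)
o(U(-1*(-1)))² = 15² = 225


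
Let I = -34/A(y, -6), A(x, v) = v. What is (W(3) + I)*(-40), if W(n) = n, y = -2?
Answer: -1040/3 ≈ -346.67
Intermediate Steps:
I = 17/3 (I = -34/(-6) = -34*(-⅙) = 17/3 ≈ 5.6667)
(W(3) + I)*(-40) = (3 + 17/3)*(-40) = (26/3)*(-40) = -1040/3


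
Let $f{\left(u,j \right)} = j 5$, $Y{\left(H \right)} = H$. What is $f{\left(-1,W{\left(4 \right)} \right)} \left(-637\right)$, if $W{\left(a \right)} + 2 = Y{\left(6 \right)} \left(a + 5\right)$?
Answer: $-165620$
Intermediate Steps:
$W{\left(a \right)} = 28 + 6 a$ ($W{\left(a \right)} = -2 + 6 \left(a + 5\right) = -2 + 6 \left(5 + a\right) = -2 + \left(30 + 6 a\right) = 28 + 6 a$)
$f{\left(u,j \right)} = 5 j$
$f{\left(-1,W{\left(4 \right)} \right)} \left(-637\right) = 5 \left(28 + 6 \cdot 4\right) \left(-637\right) = 5 \left(28 + 24\right) \left(-637\right) = 5 \cdot 52 \left(-637\right) = 260 \left(-637\right) = -165620$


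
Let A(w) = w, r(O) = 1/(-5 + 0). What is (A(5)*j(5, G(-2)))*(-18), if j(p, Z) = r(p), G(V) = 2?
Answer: 18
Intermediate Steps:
r(O) = -⅕ (r(O) = 1/(-5) = -⅕)
j(p, Z) = -⅕
(A(5)*j(5, G(-2)))*(-18) = (5*(-⅕))*(-18) = -1*(-18) = 18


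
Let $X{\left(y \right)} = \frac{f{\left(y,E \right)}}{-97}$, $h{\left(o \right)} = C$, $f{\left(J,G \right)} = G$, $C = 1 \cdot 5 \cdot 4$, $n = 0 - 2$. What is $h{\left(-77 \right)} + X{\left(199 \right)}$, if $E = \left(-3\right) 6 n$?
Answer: $\frac{1904}{97} \approx 19.629$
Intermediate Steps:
$n = -2$
$E = 36$ ($E = \left(-3\right) 6 \left(-2\right) = \left(-18\right) \left(-2\right) = 36$)
$C = 20$ ($C = 5 \cdot 4 = 20$)
$h{\left(o \right)} = 20$
$X{\left(y \right)} = - \frac{36}{97}$ ($X{\left(y \right)} = \frac{36}{-97} = 36 \left(- \frac{1}{97}\right) = - \frac{36}{97}$)
$h{\left(-77 \right)} + X{\left(199 \right)} = 20 - \frac{36}{97} = \frac{1904}{97}$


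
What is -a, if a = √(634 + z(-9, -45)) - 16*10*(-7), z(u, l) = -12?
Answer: -1120 - √622 ≈ -1144.9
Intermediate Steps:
a = 1120 + √622 (a = √(634 - 12) - 16*10*(-7) = √622 - 160*(-7) = √622 + 1120 = 1120 + √622 ≈ 1144.9)
-a = -(1120 + √622) = -1120 - √622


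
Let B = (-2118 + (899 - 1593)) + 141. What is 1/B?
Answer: -1/2671 ≈ -0.00037439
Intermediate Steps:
B = -2671 (B = (-2118 - 694) + 141 = -2812 + 141 = -2671)
1/B = 1/(-2671) = -1/2671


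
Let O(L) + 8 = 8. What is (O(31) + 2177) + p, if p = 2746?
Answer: 4923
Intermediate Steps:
O(L) = 0 (O(L) = -8 + 8 = 0)
(O(31) + 2177) + p = (0 + 2177) + 2746 = 2177 + 2746 = 4923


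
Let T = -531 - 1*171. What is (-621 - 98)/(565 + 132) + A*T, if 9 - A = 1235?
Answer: 599873725/697 ≈ 8.6065e+5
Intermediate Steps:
A = -1226 (A = 9 - 1*1235 = 9 - 1235 = -1226)
T = -702 (T = -531 - 171 = -702)
(-621 - 98)/(565 + 132) + A*T = (-621 - 98)/(565 + 132) - 1226*(-702) = -719/697 + 860652 = 599873725/697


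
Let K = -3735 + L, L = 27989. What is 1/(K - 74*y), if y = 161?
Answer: 1/12340 ≈ 8.1037e-5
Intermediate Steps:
K = 24254 (K = -3735 + 27989 = 24254)
1/(K - 74*y) = 1/(24254 - 74*161) = 1/(24254 - 11914) = 1/12340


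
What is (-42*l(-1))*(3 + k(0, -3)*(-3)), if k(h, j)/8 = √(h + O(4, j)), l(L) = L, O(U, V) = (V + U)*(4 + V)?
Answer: -882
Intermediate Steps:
O(U, V) = (4 + V)*(U + V) (O(U, V) = (U + V)*(4 + V) = (4 + V)*(U + V))
k(h, j) = 8*√(16 + h + j² + 8*j) (k(h, j) = 8*√(h + (j² + 4*4 + 4*j + 4*j)) = 8*√(h + (j² + 16 + 4*j + 4*j)) = 8*√(h + (16 + j² + 8*j)) = 8*√(16 + h + j² + 8*j))
(-42*l(-1))*(3 + k(0, -3)*(-3)) = (-42*(-1))*(3 + (8*√(16 + 0 + (-3)² + 8*(-3)))*(-3)) = 42*(3 + (8*√(16 + 0 + 9 - 24))*(-3)) = 42*(3 + (8*√1)*(-3)) = 42*(3 + (8*1)*(-3)) = 42*(3 + 8*(-3)) = 42*(3 - 24) = 42*(-21) = -882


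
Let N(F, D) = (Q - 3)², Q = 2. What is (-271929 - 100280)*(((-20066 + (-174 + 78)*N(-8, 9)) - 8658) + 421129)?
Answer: -146020940581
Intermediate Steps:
N(F, D) = 1 (N(F, D) = (2 - 3)² = (-1)² = 1)
(-271929 - 100280)*(((-20066 + (-174 + 78)*N(-8, 9)) - 8658) + 421129) = (-271929 - 100280)*(((-20066 + (-174 + 78)*1) - 8658) + 421129) = -372209*(((-20066 - 96*1) - 8658) + 421129) = -372209*(((-20066 - 96) - 8658) + 421129) = -372209*((-20162 - 8658) + 421129) = -372209*(-28820 + 421129) = -372209*392309 = -146020940581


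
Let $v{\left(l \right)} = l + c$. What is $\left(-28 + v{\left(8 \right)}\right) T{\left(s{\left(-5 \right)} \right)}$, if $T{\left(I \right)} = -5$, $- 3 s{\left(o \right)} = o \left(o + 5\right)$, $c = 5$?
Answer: $75$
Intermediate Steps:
$s{\left(o \right)} = - \frac{o \left(5 + o\right)}{3}$ ($s{\left(o \right)} = - \frac{o \left(o + 5\right)}{3} = - \frac{o \left(5 + o\right)}{3}$)
$v{\left(l \right)} = 5 + l$ ($v{\left(l \right)} = l + 5 = 5 + l$)
$\left(-28 + v{\left(8 \right)}\right) T{\left(s{\left(-5 \right)} \right)} = \left(-28 + \left(5 + 8\right)\right) \left(-5\right) = \left(-28 + 13\right) \left(-5\right) = \left(-15\right) \left(-5\right) = 75$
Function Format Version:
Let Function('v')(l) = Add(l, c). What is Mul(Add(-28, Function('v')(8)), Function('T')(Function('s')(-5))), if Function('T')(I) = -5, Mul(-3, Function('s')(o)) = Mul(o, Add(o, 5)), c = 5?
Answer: 75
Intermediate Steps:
Function('s')(o) = Mul(Rational(-1, 3), o, Add(5, o)) (Function('s')(o) = Mul(Rational(-1, 3), Mul(o, Add(o, 5))) = Mul(Rational(-1, 3), Mul(o, Add(5, o))) = Mul(Rational(-1, 3), o, Add(5, o)))
Function('v')(l) = Add(5, l) (Function('v')(l) = Add(l, 5) = Add(5, l))
Mul(Add(-28, Function('v')(8)), Function('T')(Function('s')(-5))) = Mul(Add(-28, Add(5, 8)), -5) = Mul(Add(-28, 13), -5) = Mul(-15, -5) = 75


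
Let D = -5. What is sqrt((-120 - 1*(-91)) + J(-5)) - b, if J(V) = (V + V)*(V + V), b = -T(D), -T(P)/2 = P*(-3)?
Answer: -30 + sqrt(71) ≈ -21.574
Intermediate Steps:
T(P) = 6*P (T(P) = -2*P*(-3) = -(-6)*P = 6*P)
b = 30 (b = -6*(-5) = -1*(-30) = 30)
J(V) = 4*V**2 (J(V) = (2*V)*(2*V) = 4*V**2)
sqrt((-120 - 1*(-91)) + J(-5)) - b = sqrt((-120 - 1*(-91)) + 4*(-5)**2) - 1*30 = sqrt((-120 + 91) + 4*25) - 30 = sqrt(-29 + 100) - 30 = sqrt(71) - 30 = -30 + sqrt(71)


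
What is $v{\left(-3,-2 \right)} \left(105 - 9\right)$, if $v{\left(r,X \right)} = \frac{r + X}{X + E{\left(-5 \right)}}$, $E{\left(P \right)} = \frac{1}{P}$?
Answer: $\frac{2400}{11} \approx 218.18$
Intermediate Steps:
$v{\left(r,X \right)} = \frac{X + r}{- \frac{1}{5} + X}$ ($v{\left(r,X \right)} = \frac{r + X}{X + \frac{1}{-5}} = \frac{X + r}{X - \frac{1}{5}} = \frac{X + r}{- \frac{1}{5} + X}$)
$v{\left(-3,-2 \right)} \left(105 - 9\right) = \frac{5 \left(-2 - 3\right)}{-1 + 5 \left(-2\right)} \left(105 - 9\right) = 5 \frac{1}{-1 - 10} \left(-5\right) 96 = 5 \frac{1}{-11} \left(-5\right) 96 = 5 \left(- \frac{1}{11}\right) \left(-5\right) 96 = \frac{25}{11} \cdot 96 = \frac{2400}{11}$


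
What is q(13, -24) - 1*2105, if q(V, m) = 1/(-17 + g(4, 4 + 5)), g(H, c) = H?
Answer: -27366/13 ≈ -2105.1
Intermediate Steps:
q(V, m) = -1/13 (q(V, m) = 1/(-17 + 4) = 1/(-13) = -1/13)
q(13, -24) - 1*2105 = -1/13 - 1*2105 = -1/13 - 2105 = -27366/13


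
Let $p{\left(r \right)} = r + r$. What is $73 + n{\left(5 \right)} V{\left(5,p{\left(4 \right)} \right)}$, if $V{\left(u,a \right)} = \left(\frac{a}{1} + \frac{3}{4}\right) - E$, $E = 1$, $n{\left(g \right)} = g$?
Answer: $\frac{447}{4} \approx 111.75$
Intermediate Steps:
$p{\left(r \right)} = 2 r$
$V{\left(u,a \right)} = - \frac{1}{4} + a$ ($V{\left(u,a \right)} = \left(\frac{a}{1} + \frac{3}{4}\right) - 1 = \left(a 1 + 3 \cdot \frac{1}{4}\right) - 1 = \left(a + \frac{3}{4}\right) - 1 = \left(\frac{3}{4} + a\right) - 1 = - \frac{1}{4} + a$)
$73 + n{\left(5 \right)} V{\left(5,p{\left(4 \right)} \right)} = 73 + 5 \left(- \frac{1}{4} + 2 \cdot 4\right) = 73 + 5 \left(- \frac{1}{4} + 8\right) = 73 + 5 \cdot \frac{31}{4} = 73 + \frac{155}{4} = \frac{447}{4}$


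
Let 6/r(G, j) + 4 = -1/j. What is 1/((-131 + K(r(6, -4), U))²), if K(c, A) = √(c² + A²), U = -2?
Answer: 25/(655 - 2*√41)² ≈ 6.0619e-5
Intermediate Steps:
r(G, j) = 6/(-4 - 1/j)
K(c, A) = √(A² + c²)
1/((-131 + K(r(6, -4), U))²) = 1/((-131 + √((-2)² + (-6*(-4)/(1 + 4*(-4)))²))²) = 1/((-131 + √(4 + (-6*(-4)/(1 - 16))²))²) = 1/((-131 + √(4 + (-6*(-4)/(-15))²))²) = 1/((-131 + √(4 + (-6*(-4)*(-1/15))²))²) = 1/((-131 + √(4 + (-8/5)²))²) = 1/((-131 + √(4 + 64/25))²) = 1/((-131 + √(164/25))²) = 1/((-131 + 2*√41/5)²) = (-131 + 2*√41/5)⁻²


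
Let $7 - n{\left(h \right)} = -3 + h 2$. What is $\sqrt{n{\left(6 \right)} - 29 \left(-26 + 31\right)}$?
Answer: $7 i \sqrt{3} \approx 12.124 i$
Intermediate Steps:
$n{\left(h \right)} = 10 - 2 h$ ($n{\left(h \right)} = 7 - \left(-3 + h 2\right) = 7 - \left(-3 + 2 h\right) = 10 - 2 h$)
$\sqrt{n{\left(6 \right)} - 29 \left(-26 + 31\right)} = \sqrt{\left(10 - 12\right) - 29 \left(-26 + 31\right)} = \sqrt{\left(10 - 12\right) - 145} = \sqrt{-2 - 145} = \sqrt{-147} = 7 i \sqrt{3}$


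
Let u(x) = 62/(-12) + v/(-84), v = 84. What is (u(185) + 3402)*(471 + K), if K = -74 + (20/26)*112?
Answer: 127975375/78 ≈ 1.6407e+6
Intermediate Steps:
u(x) = -37/6 (u(x) = 62/(-12) + 84/(-84) = 62*(-1/12) + 84*(-1/84) = -31/6 - 1 = -37/6)
K = 158/13 (K = -74 + (20*(1/26))*112 = -74 + (10/13)*112 = -74 + 1120/13 = 158/13 ≈ 12.154)
(u(185) + 3402)*(471 + K) = (-37/6 + 3402)*(471 + 158/13) = (20375/6)*(6281/13) = 127975375/78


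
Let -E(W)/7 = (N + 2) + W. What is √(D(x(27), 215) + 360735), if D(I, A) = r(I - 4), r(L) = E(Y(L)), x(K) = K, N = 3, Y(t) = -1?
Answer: √360707 ≈ 600.59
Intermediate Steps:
E(W) = -35 - 7*W (E(W) = -7*((3 + 2) + W) = -7*(5 + W) = -35 - 7*W)
r(L) = -28 (r(L) = -35 - 7*(-1) = -35 + 7 = -28)
D(I, A) = -28
√(D(x(27), 215) + 360735) = √(-28 + 360735) = √360707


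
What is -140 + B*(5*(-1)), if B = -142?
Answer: 570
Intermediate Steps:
-140 + B*(5*(-1)) = -140 - 710*(-1) = -140 - 142*(-5) = -140 + 710 = 570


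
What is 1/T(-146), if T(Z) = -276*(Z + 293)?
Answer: -1/40572 ≈ -2.4648e-5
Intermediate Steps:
T(Z) = -80868 - 276*Z (T(Z) = -276*(293 + Z) = -80868 - 276*Z)
1/T(-146) = 1/(-80868 - 276*(-146)) = 1/(-80868 + 40296) = 1/(-40572) = -1/40572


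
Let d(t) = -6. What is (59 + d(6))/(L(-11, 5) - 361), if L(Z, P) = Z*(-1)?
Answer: -53/350 ≈ -0.15143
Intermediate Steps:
L(Z, P) = -Z
(59 + d(6))/(L(-11, 5) - 361) = (59 - 6)/(-1*(-11) - 361) = 53/(11 - 361) = 53/(-350) = 53*(-1/350) = -53/350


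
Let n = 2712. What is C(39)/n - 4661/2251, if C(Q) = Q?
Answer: -4184281/2034904 ≈ -2.0563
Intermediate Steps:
C(39)/n - 4661/2251 = 39/2712 - 4661/2251 = 39*(1/2712) - 4661*1/2251 = 13/904 - 4661/2251 = -4184281/2034904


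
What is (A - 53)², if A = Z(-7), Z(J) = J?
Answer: 3600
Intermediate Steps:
A = -7
(A - 53)² = (-7 - 53)² = (-60)² = 3600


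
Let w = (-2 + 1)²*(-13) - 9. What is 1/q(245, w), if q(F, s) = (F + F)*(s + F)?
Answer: 1/109270 ≈ 9.1516e-6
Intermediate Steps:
w = -22 (w = (-1)²*(-13) - 9 = 1*(-13) - 9 = -13 - 9 = -22)
q(F, s) = 2*F*(F + s) (q(F, s) = (2*F)*(F + s) = 2*F*(F + s))
1/q(245, w) = 1/(2*245*(245 - 22)) = 1/(2*245*223) = 1/109270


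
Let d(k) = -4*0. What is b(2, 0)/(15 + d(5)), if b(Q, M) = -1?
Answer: -1/15 ≈ -0.066667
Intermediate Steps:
d(k) = 0
b(2, 0)/(15 + d(5)) = -1/(15 + 0) = -1/15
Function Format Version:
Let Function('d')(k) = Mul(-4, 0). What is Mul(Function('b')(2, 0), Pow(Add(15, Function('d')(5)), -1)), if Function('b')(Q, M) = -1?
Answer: Rational(-1, 15) ≈ -0.066667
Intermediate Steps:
Function('d')(k) = 0
Mul(Function('b')(2, 0), Pow(Add(15, Function('d')(5)), -1)) = Mul(-1, Pow(Add(15, 0), -1)) = Mul(-1, Pow(15, -1)) = Mul(-1, Rational(1, 15)) = Rational(-1, 15)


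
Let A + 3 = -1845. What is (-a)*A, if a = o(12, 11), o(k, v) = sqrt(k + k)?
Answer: 3696*sqrt(6) ≈ 9053.3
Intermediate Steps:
o(k, v) = sqrt(2)*sqrt(k) (o(k, v) = sqrt(2*k) = sqrt(2)*sqrt(k))
a = 2*sqrt(6) (a = sqrt(2)*sqrt(12) = sqrt(2)*(2*sqrt(3)) = 2*sqrt(6) ≈ 4.8990)
A = -1848 (A = -3 - 1845 = -1848)
(-a)*A = -2*sqrt(6)*(-1848) = 3696*sqrt(6)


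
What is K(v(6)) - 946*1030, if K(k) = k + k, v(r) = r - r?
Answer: -974380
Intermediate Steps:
v(r) = 0
K(k) = 2*k
K(v(6)) - 946*1030 = 2*0 - 946*1030 = 0 - 974380 = -974380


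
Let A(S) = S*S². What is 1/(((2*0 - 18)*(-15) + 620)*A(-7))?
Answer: -1/305270 ≈ -3.2758e-6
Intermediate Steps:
A(S) = S³
1/(((2*0 - 18)*(-15) + 620)*A(-7)) = 1/(((2*0 - 18)*(-15) + 620)*(-7)³) = 1/(((0 - 18)*(-15) + 620)*(-343)) = 1/((-18*(-15) + 620)*(-343)) = 1/((270 + 620)*(-343)) = 1/(890*(-343)) = 1/(-305270) = -1/305270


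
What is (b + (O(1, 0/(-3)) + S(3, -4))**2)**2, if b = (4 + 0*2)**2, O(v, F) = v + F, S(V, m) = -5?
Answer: 1024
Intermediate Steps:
O(v, F) = F + v
b = 16 (b = (4 + 0)**2 = 4**2 = 16)
(b + (O(1, 0/(-3)) + S(3, -4))**2)**2 = (16 + ((0/(-3) + 1) - 5)**2)**2 = (16 + ((0*(-1/3) + 1) - 5)**2)**2 = (16 + ((0 + 1) - 5)**2)**2 = (16 + (1 - 5)**2)**2 = (16 + (-4)**2)**2 = (16 + 16)**2 = 32**2 = 1024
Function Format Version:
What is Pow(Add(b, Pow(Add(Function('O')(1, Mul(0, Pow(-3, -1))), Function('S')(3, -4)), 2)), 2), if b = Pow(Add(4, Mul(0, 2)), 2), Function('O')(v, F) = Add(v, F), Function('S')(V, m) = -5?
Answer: 1024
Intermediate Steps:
Function('O')(v, F) = Add(F, v)
b = 16 (b = Pow(Add(4, 0), 2) = Pow(4, 2) = 16)
Pow(Add(b, Pow(Add(Function('O')(1, Mul(0, Pow(-3, -1))), Function('S')(3, -4)), 2)), 2) = Pow(Add(16, Pow(Add(Add(Mul(0, Pow(-3, -1)), 1), -5), 2)), 2) = Pow(Add(16, Pow(Add(Add(Mul(0, Rational(-1, 3)), 1), -5), 2)), 2) = Pow(Add(16, Pow(Add(Add(0, 1), -5), 2)), 2) = Pow(Add(16, Pow(Add(1, -5), 2)), 2) = Pow(Add(16, Pow(-4, 2)), 2) = Pow(Add(16, 16), 2) = Pow(32, 2) = 1024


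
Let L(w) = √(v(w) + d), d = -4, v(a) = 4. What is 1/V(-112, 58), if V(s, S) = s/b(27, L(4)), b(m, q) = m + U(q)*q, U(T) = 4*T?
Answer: -27/112 ≈ -0.24107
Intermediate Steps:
L(w) = 0 (L(w) = √(4 - 4) = √0 = 0)
b(m, q) = m + 4*q² (b(m, q) = m + (4*q)*q = m + 4*q²)
V(s, S) = s/27 (V(s, S) = s/(27 + 4*0²) = s/(27 + 4*0) = s/(27 + 0) = s/27)
1/V(-112, 58) = 1/((1/27)*(-112)) = 1/(-112/27) = -27/112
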